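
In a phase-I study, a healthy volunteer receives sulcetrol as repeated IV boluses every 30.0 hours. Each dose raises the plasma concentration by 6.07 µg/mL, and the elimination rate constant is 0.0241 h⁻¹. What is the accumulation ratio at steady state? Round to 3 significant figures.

1.94

Fraction remaining after one interval: e^(−kτ) = e^(−0.02410 × 30.0) = 0.4853
R = 1 / (1 − 0.4853) = 1 / 0.5147 ≈ 1.94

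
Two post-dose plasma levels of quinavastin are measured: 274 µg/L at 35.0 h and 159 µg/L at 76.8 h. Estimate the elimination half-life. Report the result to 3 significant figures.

53.2 hours

k = ln(C₁/C₂) / (t₂ − t₁) = ln(274/159) / (76.8 − 35.0)
  = 0.5442 / 41.80 = 0.01302 h⁻¹
t½ = ln 2 / k = ln 2 / 0.01302 ≈ 53.2 hours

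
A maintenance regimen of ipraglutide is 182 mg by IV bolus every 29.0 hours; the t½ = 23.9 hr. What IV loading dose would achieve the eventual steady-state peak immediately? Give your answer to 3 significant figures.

k = ln 2 / 23.9 = 0.02900 hr⁻¹
Accumulation ratio R = 1 / (1 − e^(−kτ)) = 1 / (1 − e^(−0.02900×29.0)) = 1 / (1 − 0.4313) = 1.758
Loading dose = maintenance dose × R = 182 × 1.758 ≈ 320 mg

320 mg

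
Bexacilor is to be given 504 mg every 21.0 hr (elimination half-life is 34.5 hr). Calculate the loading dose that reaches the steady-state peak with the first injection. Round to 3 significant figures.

1460 mg

k = ln 2 / 34.5 = 0.02009 hr⁻¹
Accumulation ratio R = 1 / (1 − e^(−kτ)) = 1 / (1 − e^(−0.02009×21.0)) = 1 / (1 − 0.6558) = 2.905
Loading dose = maintenance dose × R = 504 × 2.905 ≈ 1460 mg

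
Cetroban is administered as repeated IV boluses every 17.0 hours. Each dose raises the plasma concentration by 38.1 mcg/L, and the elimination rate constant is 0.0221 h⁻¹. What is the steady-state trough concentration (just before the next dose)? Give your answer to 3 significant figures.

Fraction remaining after one interval: e^(−kτ) = e^(−0.02210 × 17.0) = 0.6868
R = 1 / (1 − 0.6868) = 3.193
Css,max = 38.1 × 3.193 = 121.7 mcg/L
Css,min = Css,max × e^(−kτ) = 121.7 × 0.6868 ≈ 83.6 mcg/L

83.6 mcg/L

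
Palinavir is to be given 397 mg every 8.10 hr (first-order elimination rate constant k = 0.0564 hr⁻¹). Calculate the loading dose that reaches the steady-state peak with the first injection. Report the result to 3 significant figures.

1080 mg

Accumulation ratio R = 1 / (1 − e^(−kτ)) = 1 / (1 − e^(−0.05640×8.10)) = 1 / (1 − 0.6333) = 2.727
Loading dose = maintenance dose × R = 397 × 2.727 ≈ 1080 mg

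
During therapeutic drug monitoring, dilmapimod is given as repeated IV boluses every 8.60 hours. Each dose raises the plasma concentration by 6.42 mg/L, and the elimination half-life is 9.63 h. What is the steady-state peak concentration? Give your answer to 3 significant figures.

13.9 mg/L

k = ln 2 / 9.63 = 0.07198 h⁻¹
Fraction remaining after one interval: e^(−kτ) = e^(−0.07198 × 8.60) = 0.5385
R = 1 / (1 − 0.5385) = 2.167
Css,max = 6.42 × 2.167 ≈ 13.9 mg/L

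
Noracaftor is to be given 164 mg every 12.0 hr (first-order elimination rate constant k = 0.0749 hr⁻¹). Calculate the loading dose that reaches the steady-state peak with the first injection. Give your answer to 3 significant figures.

277 mg

Accumulation ratio R = 1 / (1 − e^(−kτ)) = 1 / (1 − e^(−0.07490×12.0)) = 1 / (1 − 0.4071) = 1.687
Loading dose = maintenance dose × R = 164 × 1.687 ≈ 277 mg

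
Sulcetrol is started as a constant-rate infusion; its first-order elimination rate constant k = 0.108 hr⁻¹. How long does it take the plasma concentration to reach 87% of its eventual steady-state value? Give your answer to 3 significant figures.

18.9 hours

f = 1 − e^(−kt)  ⇒  t = −ln(1 − f) / k
t = −ln(1 − 0.87) / 0.1080 = 2.040 / 0.1080 ≈ 18.9 hours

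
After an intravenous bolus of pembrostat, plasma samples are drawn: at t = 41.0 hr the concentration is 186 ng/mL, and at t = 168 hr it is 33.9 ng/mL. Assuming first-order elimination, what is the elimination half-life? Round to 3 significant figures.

51.7 hours

k = ln(C₁/C₂) / (t₂ − t₁) = ln(186/33.9) / (168 − 41.0)
  = 1.702 / 127.0 = 0.01340 hr⁻¹
t½ = ln 2 / k = ln 2 / 0.01340 ≈ 51.7 hours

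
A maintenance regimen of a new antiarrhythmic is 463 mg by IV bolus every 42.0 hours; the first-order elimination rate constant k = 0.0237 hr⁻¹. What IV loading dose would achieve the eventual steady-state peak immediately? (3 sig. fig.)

Accumulation ratio R = 1 / (1 − e^(−kτ)) = 1 / (1 − e^(−0.02370×42.0)) = 1 / (1 − 0.3696) = 1.586
Loading dose = maintenance dose × R = 463 × 1.586 ≈ 734 mg

734 mg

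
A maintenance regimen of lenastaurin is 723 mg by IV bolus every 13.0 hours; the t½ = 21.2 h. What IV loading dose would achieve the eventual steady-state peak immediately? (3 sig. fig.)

2090 mg

k = ln 2 / 21.2 = 0.03270 h⁻¹
Accumulation ratio R = 1 / (1 − e^(−kτ)) = 1 / (1 − e^(−0.03270×13.0)) = 1 / (1 − 0.6537) = 2.888
Loading dose = maintenance dose × R = 723 × 2.888 ≈ 2090 mg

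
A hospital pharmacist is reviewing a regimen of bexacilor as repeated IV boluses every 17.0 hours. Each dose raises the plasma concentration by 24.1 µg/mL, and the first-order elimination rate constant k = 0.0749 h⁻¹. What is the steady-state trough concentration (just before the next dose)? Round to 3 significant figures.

9.37 µg/mL

Fraction remaining after one interval: e^(−kτ) = e^(−0.07490 × 17.0) = 0.2799
R = 1 / (1 − 0.2799) = 1.389
Css,max = 24.1 × 1.389 = 33.47 µg/mL
Css,min = Css,max × e^(−kτ) = 33.47 × 0.2799 ≈ 9.37 µg/mL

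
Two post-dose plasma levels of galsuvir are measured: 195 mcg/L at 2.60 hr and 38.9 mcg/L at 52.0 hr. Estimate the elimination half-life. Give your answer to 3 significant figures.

k = ln(C₁/C₂) / (t₂ − t₁) = ln(195/38.9) / (52.0 − 2.60)
  = 1.612 / 49.40 = 0.03263 hr⁻¹
t½ = ln 2 / k = ln 2 / 0.03263 ≈ 21.2 hours

21.2 hours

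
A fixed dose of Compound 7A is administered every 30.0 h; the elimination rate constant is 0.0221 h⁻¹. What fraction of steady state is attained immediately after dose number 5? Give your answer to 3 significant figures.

f_n = 1 − e^(−nkτ) = 1 − e^(−5 × 0.02210 × 30.0) = 1 − e^(−3.315) = 1 − 0.03633 ≈ 0.964

0.964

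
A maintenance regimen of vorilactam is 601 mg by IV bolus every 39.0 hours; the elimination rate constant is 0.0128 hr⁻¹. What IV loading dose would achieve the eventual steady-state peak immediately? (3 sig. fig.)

Accumulation ratio R = 1 / (1 − e^(−kτ)) = 1 / (1 − e^(−0.01280×39.0)) = 1 / (1 − 0.6070) = 2.545
Loading dose = maintenance dose × R = 601 × 2.545 ≈ 1530 mg

1530 mg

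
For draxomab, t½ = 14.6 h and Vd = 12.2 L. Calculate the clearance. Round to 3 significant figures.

k = ln 2 / t½ = ln 2 / 14.6 = 0.04748 h⁻¹
CL = k · V = 0.04748 × 12.2 ≈ 0.579 L/h

0.579 L/h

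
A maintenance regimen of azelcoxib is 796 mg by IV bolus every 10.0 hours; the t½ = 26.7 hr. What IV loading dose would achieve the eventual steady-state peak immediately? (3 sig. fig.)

k = ln 2 / 26.7 = 0.02596 hr⁻¹
Accumulation ratio R = 1 / (1 − e^(−kτ)) = 1 / (1 − e^(−0.02596×10.0)) = 1 / (1 − 0.7714) = 4.374
Loading dose = maintenance dose × R = 796 × 4.374 ≈ 3480 mg

3480 mg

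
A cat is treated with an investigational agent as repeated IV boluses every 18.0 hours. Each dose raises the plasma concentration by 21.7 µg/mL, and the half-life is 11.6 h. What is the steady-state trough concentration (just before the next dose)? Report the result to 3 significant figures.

k = ln 2 / 11.6 = 0.05975 h⁻¹
Fraction remaining after one interval: e^(−kτ) = e^(−0.05975 × 18.0) = 0.3411
R = 1 / (1 − 0.3411) = 1.518
Css,max = 21.7 × 1.518 = 32.93 µg/mL
Css,min = Css,max × e^(−kτ) = 32.93 × 0.3411 ≈ 11.2 µg/mL

11.2 µg/mL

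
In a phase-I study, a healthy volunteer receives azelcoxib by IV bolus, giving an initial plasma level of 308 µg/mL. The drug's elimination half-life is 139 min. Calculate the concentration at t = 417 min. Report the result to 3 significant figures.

38.5 µg/mL

k = ln 2 / 139 = 0.004987 min⁻¹
417 min is 3.000 half-lives, so C = 308 × (1/2)^3.000 = 308 × 0.1250 ≈ 38.5 µg/mL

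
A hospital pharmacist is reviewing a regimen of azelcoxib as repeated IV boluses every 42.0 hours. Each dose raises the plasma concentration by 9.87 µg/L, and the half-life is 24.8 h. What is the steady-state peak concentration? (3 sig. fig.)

k = ln 2 / 24.8 = 0.02795 h⁻¹
Fraction remaining after one interval: e^(−kτ) = e^(−0.02795 × 42.0) = 0.3092
R = 1 / (1 − 0.3092) = 1.448
Css,max = 9.87 × 1.448 ≈ 14.3 µg/L

14.3 µg/L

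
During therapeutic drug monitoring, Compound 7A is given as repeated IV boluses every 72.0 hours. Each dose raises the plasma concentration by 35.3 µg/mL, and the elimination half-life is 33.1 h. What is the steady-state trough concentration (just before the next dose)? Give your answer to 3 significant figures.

k = ln 2 / 33.1 = 0.02094 h⁻¹
Fraction remaining after one interval: e^(−kτ) = e^(−0.02094 × 72.0) = 0.2214
R = 1 / (1 − 0.2214) = 1.284
Css,max = 35.3 × 1.284 = 45.34 µg/mL
Css,min = Css,max × e^(−kτ) = 45.34 × 0.2214 ≈ 10.0 µg/mL

10.0 µg/mL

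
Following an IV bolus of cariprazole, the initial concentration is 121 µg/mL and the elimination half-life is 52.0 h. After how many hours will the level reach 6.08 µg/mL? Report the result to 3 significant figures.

k = ln 2 / 52.0 = 0.01333 h⁻¹
C(t) = C₀ e^(−kt)  ⇒  t = ln(C₀/C) / k
t = ln(121/6.08) / 0.01333 = 2.991 / 0.01333 ≈ 224 hours

224 hours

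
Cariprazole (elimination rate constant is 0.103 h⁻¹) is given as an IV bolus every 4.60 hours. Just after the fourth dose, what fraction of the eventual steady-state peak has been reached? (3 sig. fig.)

f_n = 1 − e^(−nkτ) = 1 − e^(−4 × 0.1030 × 4.60) = 1 − e^(−1.895) = 1 − 0.1503 ≈ 0.850

0.850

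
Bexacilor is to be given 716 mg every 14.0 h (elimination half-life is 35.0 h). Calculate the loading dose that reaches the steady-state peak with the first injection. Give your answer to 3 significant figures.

2960 mg

k = ln 2 / 35.0 = 0.01980 h⁻¹
Accumulation ratio R = 1 / (1 − e^(−kτ)) = 1 / (1 − e^(−0.01980×14.0)) = 1 / (1 − 0.7579) = 4.130
Loading dose = maintenance dose × R = 716 × 4.130 ≈ 2960 mg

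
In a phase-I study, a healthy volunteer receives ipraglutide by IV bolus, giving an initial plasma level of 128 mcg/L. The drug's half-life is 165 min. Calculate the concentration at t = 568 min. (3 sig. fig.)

k = ln 2 / 165 = 0.004201 min⁻¹
568 min is 3.442 half-lives, so C = 128 × (1/2)^3.442 = 128 × 0.09199 ≈ 11.8 mcg/L

11.8 mcg/L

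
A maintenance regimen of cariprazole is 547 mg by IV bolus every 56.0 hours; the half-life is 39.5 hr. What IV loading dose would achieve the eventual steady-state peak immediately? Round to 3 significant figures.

k = ln 2 / 39.5 = 0.01755 hr⁻¹
Accumulation ratio R = 1 / (1 − e^(−kτ)) = 1 / (1 − e^(−0.01755×56.0)) = 1 / (1 − 0.3743) = 1.598
Loading dose = maintenance dose × R = 547 × 1.598 ≈ 874 mg

874 mg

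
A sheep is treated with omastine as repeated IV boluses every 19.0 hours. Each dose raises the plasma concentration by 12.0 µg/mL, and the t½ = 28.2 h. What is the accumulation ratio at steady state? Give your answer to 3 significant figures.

2.68

k = ln 2 / 28.2 = 0.02458 h⁻¹
Fraction remaining after one interval: e^(−kτ) = e^(−0.02458 × 19.0) = 0.6269
R = 1 / (1 − 0.6269) = 1 / 0.3731 ≈ 2.68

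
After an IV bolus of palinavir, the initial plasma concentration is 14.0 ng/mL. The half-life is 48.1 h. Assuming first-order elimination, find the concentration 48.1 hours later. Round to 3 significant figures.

7.00 ng/mL

k = ln 2 / 48.1 = 0.01441 h⁻¹
48.1 h is 1.000 half-lives, so C = 14.0 × (1/2)^1.000 = 14.0 × 0.5000 ≈ 7.00 ng/mL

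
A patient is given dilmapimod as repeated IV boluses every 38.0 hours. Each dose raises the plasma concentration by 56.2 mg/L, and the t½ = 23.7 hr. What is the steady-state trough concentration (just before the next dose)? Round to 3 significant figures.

27.6 mg/L

k = ln 2 / 23.7 = 0.02925 hr⁻¹
Fraction remaining after one interval: e^(−kτ) = e^(−0.02925 × 38.0) = 0.3291
R = 1 / (1 − 0.3291) = 1.491
Css,max = 56.2 × 1.491 = 83.77 mg/L
Css,min = Css,max × e^(−kτ) = 83.77 × 0.3291 ≈ 27.6 mg/L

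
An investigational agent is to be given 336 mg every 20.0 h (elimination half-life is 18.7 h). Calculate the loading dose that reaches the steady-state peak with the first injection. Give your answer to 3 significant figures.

k = ln 2 / 18.7 = 0.03707 h⁻¹
Accumulation ratio R = 1 / (1 − e^(−kτ)) = 1 / (1 − e^(−0.03707×20.0)) = 1 / (1 − 0.4765) = 1.910
Loading dose = maintenance dose × R = 336 × 1.910 ≈ 642 mg

642 mg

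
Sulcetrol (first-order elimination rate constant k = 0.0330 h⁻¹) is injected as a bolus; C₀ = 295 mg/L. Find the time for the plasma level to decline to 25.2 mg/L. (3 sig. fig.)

74.5 hours

C(t) = C₀ e^(−kt)  ⇒  t = ln(C₀/C) / k
t = ln(295/25.2) / 0.03300 = 2.460 / 0.03300 ≈ 74.5 hours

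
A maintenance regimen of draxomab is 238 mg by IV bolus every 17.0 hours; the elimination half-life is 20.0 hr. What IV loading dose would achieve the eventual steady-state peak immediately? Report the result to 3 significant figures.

535 mg

k = ln 2 / 20.0 = 0.03466 hr⁻¹
Accumulation ratio R = 1 / (1 − e^(−kτ)) = 1 / (1 − e^(−0.03466×17.0)) = 1 / (1 − 0.5548) = 2.246
Loading dose = maintenance dose × R = 238 × 2.246 ≈ 535 mg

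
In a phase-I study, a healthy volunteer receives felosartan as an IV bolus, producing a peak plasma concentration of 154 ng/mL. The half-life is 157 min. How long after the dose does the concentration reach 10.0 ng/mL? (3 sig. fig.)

k = ln 2 / 157 = 0.004415 min⁻¹
C(t) = C₀ e^(−kt)  ⇒  t = ln(C₀/C) / k
t = ln(154/10.0) / 0.004415 = 2.734 / 0.004415 ≈ 619 minutes

619 minutes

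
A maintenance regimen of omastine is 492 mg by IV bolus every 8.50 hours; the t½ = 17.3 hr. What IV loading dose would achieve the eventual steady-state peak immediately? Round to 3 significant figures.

1700 mg

k = ln 2 / 17.3 = 0.04007 hr⁻¹
Accumulation ratio R = 1 / (1 − e^(−kτ)) = 1 / (1 − e^(−0.04007×8.50)) = 1 / (1 − 0.7114) = 3.465
Loading dose = maintenance dose × R = 492 × 3.465 ≈ 1700 mg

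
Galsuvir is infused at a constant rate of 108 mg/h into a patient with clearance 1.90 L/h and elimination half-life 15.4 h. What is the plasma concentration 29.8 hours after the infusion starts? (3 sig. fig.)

Css = rate / CL = 108 / 1.90 = 56.84 µg/mL
k = ln 2 / 15.4 = 0.04501 h⁻¹
C(t) = Css (1 − e^(−kt)) = 56.84 × (1 − e^(−1.341)) = 56.84 × 0.7385 ≈ 42.0 µg/mL

42.0 µg/mL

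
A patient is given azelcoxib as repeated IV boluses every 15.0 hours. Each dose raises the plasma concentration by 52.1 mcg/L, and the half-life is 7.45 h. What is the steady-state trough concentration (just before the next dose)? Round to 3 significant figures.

k = ln 2 / 7.45 = 0.09304 h⁻¹
Fraction remaining after one interval: e^(−kτ) = e^(−0.09304 × 15.0) = 0.2477
R = 1 / (1 − 0.2477) = 1.329
Css,max = 52.1 × 1.329 = 69.25 mcg/L
Css,min = Css,max × e^(−kτ) = 69.25 × 0.2477 ≈ 17.2 mcg/L

17.2 mcg/L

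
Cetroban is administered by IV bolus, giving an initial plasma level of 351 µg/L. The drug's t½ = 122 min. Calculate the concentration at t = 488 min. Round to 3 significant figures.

21.9 µg/L

k = ln 2 / 122 = 0.005682 min⁻¹
C(t) = C₀ e^(−kt) = 351 × e^(−0.005682 × 488) = 351 × e^(−2.773) = 351 × 0.06250 ≈ 21.9 µg/L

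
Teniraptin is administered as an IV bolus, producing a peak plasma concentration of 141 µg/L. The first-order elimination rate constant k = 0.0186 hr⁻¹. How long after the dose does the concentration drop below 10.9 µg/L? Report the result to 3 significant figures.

138 hours

C(t) = C₀ e^(−kt)  ⇒  t = ln(C₀/C) / k
t = ln(141/10.9) / 0.01860 = 2.560 / 0.01860 ≈ 138 hours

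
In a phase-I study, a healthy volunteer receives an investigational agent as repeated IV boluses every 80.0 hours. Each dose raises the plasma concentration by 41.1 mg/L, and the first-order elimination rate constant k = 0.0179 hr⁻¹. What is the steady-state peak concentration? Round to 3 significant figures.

Fraction remaining after one interval: e^(−kτ) = e^(−0.01790 × 80.0) = 0.2388
R = 1 / (1 − 0.2388) = 1.314
Css,max = 41.1 × 1.314 ≈ 54.0 mg/L

54.0 mg/L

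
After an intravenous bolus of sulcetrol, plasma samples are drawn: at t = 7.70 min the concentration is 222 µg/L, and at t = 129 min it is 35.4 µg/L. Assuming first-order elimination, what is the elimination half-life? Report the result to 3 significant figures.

45.8 minutes

k = ln(C₁/C₂) / (t₂ − t₁) = ln(222/35.4) / (129 − 7.70)
  = 1.836 / 121.3 = 0.01514 min⁻¹
t½ = ln 2 / k = ln 2 / 0.01514 ≈ 45.8 minutes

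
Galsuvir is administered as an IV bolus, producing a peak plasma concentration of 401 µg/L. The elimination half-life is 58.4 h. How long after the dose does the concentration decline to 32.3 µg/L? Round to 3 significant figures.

k = ln 2 / 58.4 = 0.01187 h⁻¹
C(t) = C₀ e^(−kt)  ⇒  t = ln(C₀/C) / k
t = ln(401/32.3) / 0.01187 = 2.519 / 0.01187 ≈ 212 hours

212 hours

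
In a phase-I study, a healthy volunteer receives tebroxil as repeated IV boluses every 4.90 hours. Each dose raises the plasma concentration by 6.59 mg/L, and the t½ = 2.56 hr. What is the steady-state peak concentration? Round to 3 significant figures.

8.97 mg/L

k = ln 2 / 2.56 = 0.2708 hr⁻¹
Fraction remaining after one interval: e^(−kτ) = e^(−0.2708 × 4.90) = 0.2653
R = 1 / (1 − 0.2653) = 1.361
Css,max = 6.59 × 1.361 ≈ 8.97 mg/L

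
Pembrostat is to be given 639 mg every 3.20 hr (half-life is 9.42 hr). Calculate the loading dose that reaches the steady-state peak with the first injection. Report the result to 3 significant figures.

3050 mg

k = ln 2 / 9.42 = 0.07358 hr⁻¹
Accumulation ratio R = 1 / (1 − e^(−kτ)) = 1 / (1 − e^(−0.07358×3.20)) = 1 / (1 − 0.7902) = 4.767
Loading dose = maintenance dose × R = 639 × 4.767 ≈ 3050 mg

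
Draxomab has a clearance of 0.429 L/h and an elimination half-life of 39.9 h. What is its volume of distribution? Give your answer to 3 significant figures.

24.7 L

k = ln 2 / t½ = ln 2 / 39.9 = 0.01737 h⁻¹
V = CL / k = 0.429 / 0.01737 ≈ 24.7 L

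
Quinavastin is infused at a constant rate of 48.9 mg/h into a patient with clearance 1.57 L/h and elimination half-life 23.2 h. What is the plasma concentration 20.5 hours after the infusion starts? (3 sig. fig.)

Css = rate / CL = 48.9 / 1.57 = 31.15 µg/mL
k = ln 2 / 23.2 = 0.02988 h⁻¹
C(t) = Css (1 − e^(−kt)) = 31.15 × (1 − e^(−0.6125)) = 31.15 × 0.4580 ≈ 14.3 µg/mL

14.3 µg/mL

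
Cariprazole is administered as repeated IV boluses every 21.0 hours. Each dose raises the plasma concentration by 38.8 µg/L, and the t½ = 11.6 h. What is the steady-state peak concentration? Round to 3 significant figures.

54.3 µg/L

k = ln 2 / 11.6 = 0.05975 h⁻¹
Fraction remaining after one interval: e^(−kτ) = e^(−0.05975 × 21.0) = 0.2851
R = 1 / (1 − 0.2851) = 1.399
Css,max = 38.8 × 1.399 ≈ 54.3 µg/L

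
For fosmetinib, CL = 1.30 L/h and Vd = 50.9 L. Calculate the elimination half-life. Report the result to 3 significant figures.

27.1 hours

k = CL / V = 1.30 / 50.9 = 0.02554 h⁻¹
t½ = ln 2 / k = ln 2 / 0.02554 ≈ 27.1 hours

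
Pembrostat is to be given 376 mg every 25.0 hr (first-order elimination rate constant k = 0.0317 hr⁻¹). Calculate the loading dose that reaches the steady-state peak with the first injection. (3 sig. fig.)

687 mg

Accumulation ratio R = 1 / (1 − e^(−kτ)) = 1 / (1 − e^(−0.03170×25.0)) = 1 / (1 − 0.4527) = 1.827
Loading dose = maintenance dose × R = 376 × 1.827 ≈ 687 mg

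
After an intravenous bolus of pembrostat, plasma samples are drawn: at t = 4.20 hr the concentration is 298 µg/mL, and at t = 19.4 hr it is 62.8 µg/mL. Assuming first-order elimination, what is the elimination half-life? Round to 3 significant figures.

k = ln(C₁/C₂) / (t₂ − t₁) = ln(298/62.8) / (19.4 − 4.20)
  = 1.557 / 15.20 = 0.1024 hr⁻¹
t½ = ln 2 / k = ln 2 / 0.1024 ≈ 6.77 hours

6.77 hours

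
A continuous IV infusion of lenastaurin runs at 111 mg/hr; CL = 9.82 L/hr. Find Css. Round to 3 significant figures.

Css = infusion rate / CL = 111 / 9.82 ≈ 11.3 µg/mL

11.3 µg/mL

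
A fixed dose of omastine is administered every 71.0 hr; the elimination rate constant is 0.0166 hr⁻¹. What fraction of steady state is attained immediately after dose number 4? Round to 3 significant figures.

f_n = 1 − e^(−nkτ) = 1 − e^(−4 × 0.01660 × 71.0) = 1 − e^(−4.714) = 1 − 0.008965 ≈ 0.991

0.991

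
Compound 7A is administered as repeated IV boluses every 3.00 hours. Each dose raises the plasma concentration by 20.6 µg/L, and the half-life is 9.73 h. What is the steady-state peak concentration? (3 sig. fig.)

107 µg/L

k = ln 2 / 9.73 = 0.07124 h⁻¹
Fraction remaining after one interval: e^(−kτ) = e^(−0.07124 × 3.00) = 0.8076
R = 1 / (1 − 0.8076) = 5.197
Css,max = 20.6 × 5.197 ≈ 107 µg/L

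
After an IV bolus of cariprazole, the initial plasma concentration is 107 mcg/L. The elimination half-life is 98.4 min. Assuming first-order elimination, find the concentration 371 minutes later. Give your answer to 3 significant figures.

7.84 mcg/L

k = ln 2 / 98.4 = 0.007044 min⁻¹
371 min is 3.770 half-lives, so C = 107 × (1/2)^3.770 = 107 × 0.07329 ≈ 7.84 mcg/L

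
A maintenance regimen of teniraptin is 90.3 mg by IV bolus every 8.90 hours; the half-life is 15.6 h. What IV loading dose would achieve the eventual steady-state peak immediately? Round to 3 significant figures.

k = ln 2 / 15.6 = 0.04443 h⁻¹
Accumulation ratio R = 1 / (1 − e^(−kτ)) = 1 / (1 − e^(−0.04443×8.90)) = 1 / (1 − 0.6734) = 3.062
Loading dose = maintenance dose × R = 90.3 × 3.062 ≈ 276 mg

276 mg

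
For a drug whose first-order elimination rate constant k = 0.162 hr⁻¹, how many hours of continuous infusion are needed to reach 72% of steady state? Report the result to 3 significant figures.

f = 1 − e^(−kt)  ⇒  t = −ln(1 − f) / k
t = −ln(1 − 0.72) / 0.1620 = 1.273 / 0.1620 ≈ 7.86 hours

7.86 hours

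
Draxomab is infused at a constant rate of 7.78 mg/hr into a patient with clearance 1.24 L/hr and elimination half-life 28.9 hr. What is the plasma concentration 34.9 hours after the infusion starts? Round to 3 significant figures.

3.56 mg/L

Css = rate / CL = 7.78 / 1.24 = 6.274 mg/L
k = ln 2 / 28.9 = 0.02398 hr⁻¹
C(t) = Css (1 − e^(−kt)) = 6.274 × (1 − e^(−0.8371)) = 6.274 × 0.5670 ≈ 3.56 mg/L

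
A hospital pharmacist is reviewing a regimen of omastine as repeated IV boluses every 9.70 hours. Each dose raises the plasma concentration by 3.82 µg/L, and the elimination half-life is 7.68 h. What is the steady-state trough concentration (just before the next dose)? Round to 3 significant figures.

2.73 µg/L

k = ln 2 / 7.68 = 0.09025 h⁻¹
Fraction remaining after one interval: e^(−kτ) = e^(−0.09025 × 9.70) = 0.4167
R = 1 / (1 − 0.4167) = 1.714
Css,max = 3.82 × 1.714 = 6.549 µg/L
Css,min = Css,max × e^(−kτ) = 6.549 × 0.4167 ≈ 2.73 µg/L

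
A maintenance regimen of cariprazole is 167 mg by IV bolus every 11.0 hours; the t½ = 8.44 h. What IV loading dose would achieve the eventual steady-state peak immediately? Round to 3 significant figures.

k = ln 2 / 8.44 = 0.08213 h⁻¹
Accumulation ratio R = 1 / (1 − e^(−kτ)) = 1 / (1 − e^(−0.08213×11.0)) = 1 / (1 − 0.4052) = 1.681
Loading dose = maintenance dose × R = 167 × 1.681 ≈ 281 mg

281 mg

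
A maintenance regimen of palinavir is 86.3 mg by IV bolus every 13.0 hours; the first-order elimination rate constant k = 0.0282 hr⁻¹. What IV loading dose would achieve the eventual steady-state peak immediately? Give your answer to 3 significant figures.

Accumulation ratio R = 1 / (1 − e^(−kτ)) = 1 / (1 − e^(−0.02820×13.0)) = 1 / (1 − 0.6931) = 3.258
Loading dose = maintenance dose × R = 86.3 × 3.258 ≈ 281 mg

281 mg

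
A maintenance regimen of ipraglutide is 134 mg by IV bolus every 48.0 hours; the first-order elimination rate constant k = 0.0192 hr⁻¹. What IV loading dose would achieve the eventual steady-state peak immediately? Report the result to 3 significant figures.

223 mg

Accumulation ratio R = 1 / (1 − e^(−kτ)) = 1 / (1 − e^(−0.01920×48.0)) = 1 / (1 − 0.3979) = 1.661
Loading dose = maintenance dose × R = 134 × 1.661 ≈ 223 mg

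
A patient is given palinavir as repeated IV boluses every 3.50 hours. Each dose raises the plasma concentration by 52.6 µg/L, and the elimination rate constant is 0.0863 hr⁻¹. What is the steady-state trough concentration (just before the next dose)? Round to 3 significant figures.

Fraction remaining after one interval: e^(−kτ) = e^(−0.08630 × 3.50) = 0.7393
R = 1 / (1 − 0.7393) = 3.836
Css,max = 52.6 × 3.836 = 201.8 µg/L
Css,min = Css,max × e^(−kτ) = 201.8 × 0.7393 ≈ 149 µg/L

149 µg/L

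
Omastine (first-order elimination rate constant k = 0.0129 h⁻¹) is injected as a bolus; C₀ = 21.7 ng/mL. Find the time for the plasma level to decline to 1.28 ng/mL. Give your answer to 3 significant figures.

C(t) = C₀ e^(−kt)  ⇒  t = ln(C₀/C) / k
t = ln(21.7/1.28) / 0.01290 = 2.830 / 0.01290 ≈ 219 hours

219 hours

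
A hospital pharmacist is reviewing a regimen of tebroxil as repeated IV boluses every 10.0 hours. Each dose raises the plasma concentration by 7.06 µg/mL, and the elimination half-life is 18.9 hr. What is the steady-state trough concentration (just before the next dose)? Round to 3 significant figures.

k = ln 2 / 18.9 = 0.03667 hr⁻¹
Fraction remaining after one interval: e^(−kτ) = e^(−0.03667 × 10.0) = 0.6930
R = 1 / (1 − 0.6930) = 3.257
Css,max = 7.06 × 3.257 = 23.00 µg/mL
Css,min = Css,max × e^(−kτ) = 23.00 × 0.6930 ≈ 15.9 µg/mL

15.9 µg/mL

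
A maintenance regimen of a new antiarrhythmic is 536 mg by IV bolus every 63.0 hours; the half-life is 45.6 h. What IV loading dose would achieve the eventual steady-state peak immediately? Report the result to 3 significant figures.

870 mg

k = ln 2 / 45.6 = 0.01520 h⁻¹
Accumulation ratio R = 1 / (1 − e^(−kτ)) = 1 / (1 − e^(−0.01520×63.0)) = 1 / (1 − 0.3838) = 1.623
Loading dose = maintenance dose × R = 536 × 1.623 ≈ 870 mg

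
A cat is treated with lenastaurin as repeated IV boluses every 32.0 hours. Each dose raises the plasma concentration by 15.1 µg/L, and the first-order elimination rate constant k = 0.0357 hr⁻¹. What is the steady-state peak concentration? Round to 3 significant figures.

Fraction remaining after one interval: e^(−kτ) = e^(−0.03570 × 32.0) = 0.3191
R = 1 / (1 − 0.3191) = 1.469
Css,max = 15.1 × 1.469 ≈ 22.2 µg/L

22.2 µg/L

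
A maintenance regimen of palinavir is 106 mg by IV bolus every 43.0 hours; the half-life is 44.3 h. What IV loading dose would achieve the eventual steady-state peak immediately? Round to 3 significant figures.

k = ln 2 / 44.3 = 0.01565 h⁻¹
Accumulation ratio R = 1 / (1 − e^(−kτ)) = 1 / (1 − e^(−0.01565×43.0)) = 1 / (1 − 0.5103) = 2.042
Loading dose = maintenance dose × R = 106 × 2.042 ≈ 216 mg

216 mg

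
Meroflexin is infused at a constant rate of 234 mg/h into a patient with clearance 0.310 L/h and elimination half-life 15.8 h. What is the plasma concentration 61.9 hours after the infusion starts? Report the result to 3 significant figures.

705 µg/mL

Css = rate / CL = 234 / 0.310 = 754.8 µg/mL
k = ln 2 / 15.8 = 0.04387 h⁻¹
C(t) = Css (1 − e^(−kt)) = 754.8 × (1 − e^(−2.716)) = 754.8 × 0.9338 ≈ 705 µg/mL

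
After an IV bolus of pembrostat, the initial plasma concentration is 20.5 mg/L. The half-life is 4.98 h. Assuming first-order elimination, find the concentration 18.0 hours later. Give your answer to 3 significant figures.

1.67 mg/L

k = ln 2 / 4.98 = 0.1392 h⁻¹
18.0 h is 3.614 half-lives, so C = 20.5 × (1/2)^3.614 = 20.5 × 0.08165 ≈ 1.67 mg/L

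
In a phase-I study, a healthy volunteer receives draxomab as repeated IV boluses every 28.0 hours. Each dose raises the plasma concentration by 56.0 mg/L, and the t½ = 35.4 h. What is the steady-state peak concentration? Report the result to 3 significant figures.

133 mg/L

k = ln 2 / 35.4 = 0.01958 h⁻¹
Fraction remaining after one interval: e^(−kτ) = e^(−0.01958 × 28.0) = 0.5780
R = 1 / (1 − 0.5780) = 2.369
Css,max = 56.0 × 2.369 ≈ 133 mg/L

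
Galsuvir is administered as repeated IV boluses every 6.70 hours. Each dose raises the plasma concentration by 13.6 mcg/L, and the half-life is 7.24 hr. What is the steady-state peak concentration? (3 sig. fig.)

28.7 mcg/L

k = ln 2 / 7.24 = 0.09574 hr⁻¹
Fraction remaining after one interval: e^(−kτ) = e^(−0.09574 × 6.70) = 0.5265
R = 1 / (1 − 0.5265) = 2.112
Css,max = 13.6 × 2.112 ≈ 28.7 mcg/L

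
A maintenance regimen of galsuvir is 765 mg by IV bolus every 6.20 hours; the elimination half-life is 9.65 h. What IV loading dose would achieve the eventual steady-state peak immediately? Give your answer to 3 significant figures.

k = ln 2 / 9.65 = 0.07183 h⁻¹
Accumulation ratio R = 1 / (1 − e^(−kτ)) = 1 / (1 − e^(−0.07183×6.20)) = 1 / (1 − 0.6406) = 2.782
Loading dose = maintenance dose × R = 765 × 2.782 ≈ 2130 mg

2130 mg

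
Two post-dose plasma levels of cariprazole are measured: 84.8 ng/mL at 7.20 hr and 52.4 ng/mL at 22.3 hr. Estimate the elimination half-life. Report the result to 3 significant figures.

21.7 hours

k = ln(C₁/C₂) / (t₂ − t₁) = ln(84.8/52.4) / (22.3 − 7.20)
  = 0.4814 / 15.10 = 0.03188 hr⁻¹
t½ = ln 2 / k = ln 2 / 0.03188 ≈ 21.7 hours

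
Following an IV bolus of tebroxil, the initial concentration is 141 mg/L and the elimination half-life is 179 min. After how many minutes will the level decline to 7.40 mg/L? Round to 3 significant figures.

k = ln 2 / 179 = 0.003872 min⁻¹
C(t) = C₀ e^(−kt)  ⇒  t = ln(C₀/C) / k
t = ln(141/7.40) / 0.003872 = 2.947 / 0.003872 ≈ 761 minutes

761 minutes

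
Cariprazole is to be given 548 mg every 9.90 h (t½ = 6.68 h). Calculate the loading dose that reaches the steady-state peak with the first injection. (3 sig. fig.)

854 mg

k = ln 2 / 6.68 = 0.1038 h⁻¹
Accumulation ratio R = 1 / (1 − e^(−kτ)) = 1 / (1 − e^(−0.1038×9.90)) = 1 / (1 − 0.3580) = 1.558
Loading dose = maintenance dose × R = 548 × 1.558 ≈ 854 mg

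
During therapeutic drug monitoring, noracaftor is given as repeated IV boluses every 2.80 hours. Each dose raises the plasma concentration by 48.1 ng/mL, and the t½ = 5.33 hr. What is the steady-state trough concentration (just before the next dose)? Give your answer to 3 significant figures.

110 ng/mL

k = ln 2 / 5.33 = 0.1300 hr⁻¹
Fraction remaining after one interval: e^(−kτ) = e^(−0.1300 × 2.80) = 0.6948
R = 1 / (1 − 0.6948) = 3.277
Css,max = 48.1 × 3.277 = 157.6 ng/mL
Css,min = Css,max × e^(−kτ) = 157.6 × 0.6948 ≈ 110 ng/mL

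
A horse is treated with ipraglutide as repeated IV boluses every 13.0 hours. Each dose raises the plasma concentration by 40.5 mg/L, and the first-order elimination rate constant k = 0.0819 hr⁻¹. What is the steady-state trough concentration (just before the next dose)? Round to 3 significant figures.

21.3 mg/L

Fraction remaining after one interval: e^(−kτ) = e^(−0.08190 × 13.0) = 0.3448
R = 1 / (1 − 0.3448) = 1.526
Css,max = 40.5 × 1.526 = 61.82 mg/L
Css,min = Css,max × e^(−kτ) = 61.82 × 0.3448 ≈ 21.3 mg/L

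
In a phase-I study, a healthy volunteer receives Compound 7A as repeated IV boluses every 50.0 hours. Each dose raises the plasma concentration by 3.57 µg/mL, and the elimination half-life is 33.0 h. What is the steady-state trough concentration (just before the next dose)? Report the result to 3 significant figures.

k = ln 2 / 33.0 = 0.02100 h⁻¹
Fraction remaining after one interval: e^(−kτ) = e^(−0.02100 × 50.0) = 0.3499
R = 1 / (1 − 0.3499) = 1.538
Css,max = 3.57 × 1.538 = 5.491 µg/mL
Css,min = Css,max × e^(−kτ) = 5.491 × 0.3499 ≈ 1.92 µg/mL

1.92 µg/mL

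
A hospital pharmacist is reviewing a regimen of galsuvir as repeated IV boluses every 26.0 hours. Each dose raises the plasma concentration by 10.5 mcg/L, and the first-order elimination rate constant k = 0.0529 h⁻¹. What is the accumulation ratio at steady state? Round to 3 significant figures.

Fraction remaining after one interval: e^(−kτ) = e^(−0.05290 × 26.0) = 0.2527
R = 1 / (1 − 0.2527) = 1 / 0.7473 ≈ 1.34

1.34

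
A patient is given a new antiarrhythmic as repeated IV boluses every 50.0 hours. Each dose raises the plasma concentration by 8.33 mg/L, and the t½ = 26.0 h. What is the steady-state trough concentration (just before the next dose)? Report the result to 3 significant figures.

2.98 mg/L

k = ln 2 / 26.0 = 0.02666 h⁻¹
Fraction remaining after one interval: e^(−kτ) = e^(−0.02666 × 50.0) = 0.2637
R = 1 / (1 − 0.2637) = 1.358
Css,max = 8.33 × 1.358 = 11.31 mg/L
Css,min = Css,max × e^(−kτ) = 11.31 × 0.2637 ≈ 2.98 mg/L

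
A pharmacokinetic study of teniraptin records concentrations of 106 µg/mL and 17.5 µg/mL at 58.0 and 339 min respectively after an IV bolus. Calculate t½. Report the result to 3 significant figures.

k = ln(C₁/C₂) / (t₂ − t₁) = ln(106/17.5) / (339 − 58.0)
  = 1.801 / 281.0 = 0.006410 min⁻¹
t½ = ln 2 / k = ln 2 / 0.006410 ≈ 108 minutes

108 minutes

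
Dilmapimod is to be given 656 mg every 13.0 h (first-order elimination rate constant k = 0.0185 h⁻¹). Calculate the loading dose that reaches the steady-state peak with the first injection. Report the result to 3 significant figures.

Accumulation ratio R = 1 / (1 − e^(−kτ)) = 1 / (1 − e^(−0.01850×13.0)) = 1 / (1 − 0.7862) = 4.678
Loading dose = maintenance dose × R = 656 × 4.678 ≈ 3070 mg

3070 mg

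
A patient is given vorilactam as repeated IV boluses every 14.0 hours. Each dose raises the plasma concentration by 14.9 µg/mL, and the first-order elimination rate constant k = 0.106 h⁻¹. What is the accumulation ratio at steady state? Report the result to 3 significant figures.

Fraction remaining after one interval: e^(−kτ) = e^(−0.1060 × 14.0) = 0.2267
R = 1 / (1 − 0.2267) = 1 / 0.7733 ≈ 1.29

1.29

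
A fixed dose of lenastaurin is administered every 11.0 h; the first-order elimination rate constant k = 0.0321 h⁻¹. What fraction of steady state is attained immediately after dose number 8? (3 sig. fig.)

0.941

f_n = 1 − e^(−nkτ) = 1 − e^(−8 × 0.03210 × 11.0) = 1 − e^(−2.825) = 1 − 0.05932 ≈ 0.941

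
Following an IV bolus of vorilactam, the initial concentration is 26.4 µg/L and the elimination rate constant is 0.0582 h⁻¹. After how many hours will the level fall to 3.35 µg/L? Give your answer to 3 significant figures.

35.5 hours

C(t) = C₀ e^(−kt)  ⇒  t = ln(C₀/C) / k
t = ln(26.4/3.35) / 0.05820 = 2.064 / 0.05820 ≈ 35.5 hours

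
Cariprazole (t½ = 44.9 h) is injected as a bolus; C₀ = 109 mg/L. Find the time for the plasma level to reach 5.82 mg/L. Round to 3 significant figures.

190 hours

k = ln 2 / 44.9 = 0.01544 h⁻¹
C(t) = C₀ e^(−kt)  ⇒  t = ln(C₀/C) / k
t = ln(109/5.82) / 0.01544 = 2.930 / 0.01544 ≈ 190 hours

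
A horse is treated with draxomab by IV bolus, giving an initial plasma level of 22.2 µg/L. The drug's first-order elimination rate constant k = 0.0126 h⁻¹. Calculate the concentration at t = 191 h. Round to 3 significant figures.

2.00 µg/L

C(t) = C₀ e^(−kt) = 22.2 × e^(−0.01260 × 191) = 22.2 × e^(−2.407) = 22.2 × 0.09012 ≈ 2.00 µg/L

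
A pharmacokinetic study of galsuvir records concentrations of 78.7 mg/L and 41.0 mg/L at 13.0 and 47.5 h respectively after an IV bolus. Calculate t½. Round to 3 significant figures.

k = ln(C₁/C₂) / (t₂ − t₁) = ln(78.7/41.0) / (47.5 − 13.0)
  = 0.6521 / 34.50 = 0.01890 h⁻¹
t½ = ln 2 / k = ln 2 / 0.01890 ≈ 36.7 hours

36.7 hours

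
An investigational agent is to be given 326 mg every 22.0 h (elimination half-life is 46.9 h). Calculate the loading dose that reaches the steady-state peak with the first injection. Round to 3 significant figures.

k = ln 2 / 46.9 = 0.01478 h⁻¹
Accumulation ratio R = 1 / (1 − e^(−kτ)) = 1 / (1 − e^(−0.01478×22.0)) = 1 / (1 − 0.7224) = 3.603
Loading dose = maintenance dose × R = 326 × 3.603 ≈ 1170 mg

1170 mg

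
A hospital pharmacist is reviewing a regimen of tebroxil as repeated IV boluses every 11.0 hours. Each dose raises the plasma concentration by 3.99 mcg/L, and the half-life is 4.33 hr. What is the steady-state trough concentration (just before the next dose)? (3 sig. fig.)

0.828 mcg/L

k = ln 2 / 4.33 = 0.1601 hr⁻¹
Fraction remaining after one interval: e^(−kτ) = e^(−0.1601 × 11.0) = 0.1719
R = 1 / (1 − 0.1719) = 1.208
Css,max = 3.99 × 1.208 = 4.818 mcg/L
Css,min = Css,max × e^(−kτ) = 4.818 × 0.1719 ≈ 0.828 mcg/L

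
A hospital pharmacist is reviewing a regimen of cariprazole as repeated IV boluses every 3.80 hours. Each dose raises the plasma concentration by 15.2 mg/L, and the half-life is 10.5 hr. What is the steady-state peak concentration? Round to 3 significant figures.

68.5 mg/L

k = ln 2 / 10.5 = 0.06601 hr⁻¹
Fraction remaining after one interval: e^(−kτ) = e^(−0.06601 × 3.80) = 0.7781
R = 1 / (1 − 0.7781) = 4.507
Css,max = 15.2 × 4.507 ≈ 68.5 mg/L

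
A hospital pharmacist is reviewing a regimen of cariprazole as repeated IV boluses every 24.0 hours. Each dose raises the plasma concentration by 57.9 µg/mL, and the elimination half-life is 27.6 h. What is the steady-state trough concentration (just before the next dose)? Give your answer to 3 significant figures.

70.0 µg/mL

k = ln 2 / 27.6 = 0.02511 h⁻¹
Fraction remaining after one interval: e^(−kτ) = e^(−0.02511 × 24.0) = 0.5473
R = 1 / (1 − 0.5473) = 2.209
Css,max = 57.9 × 2.209 = 127.9 µg/mL
Css,min = Css,max × e^(−kτ) = 127.9 × 0.5473 ≈ 70.0 µg/mL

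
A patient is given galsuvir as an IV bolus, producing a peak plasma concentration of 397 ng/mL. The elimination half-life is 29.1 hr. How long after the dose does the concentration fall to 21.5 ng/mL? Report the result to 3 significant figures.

k = ln 2 / 29.1 = 0.02382 hr⁻¹
C(t) = C₀ e^(−kt)  ⇒  t = ln(C₀/C) / k
t = ln(397/21.5) / 0.02382 = 2.916 / 0.02382 ≈ 122 hours

122 hours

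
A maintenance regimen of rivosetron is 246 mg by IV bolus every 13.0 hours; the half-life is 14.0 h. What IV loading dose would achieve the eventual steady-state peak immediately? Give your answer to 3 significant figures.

518 mg

k = ln 2 / 14.0 = 0.04951 h⁻¹
Accumulation ratio R = 1 / (1 − e^(−kτ)) = 1 / (1 − e^(−0.04951×13.0)) = 1 / (1 − 0.5254) = 2.107
Loading dose = maintenance dose × R = 246 × 2.107 ≈ 518 mg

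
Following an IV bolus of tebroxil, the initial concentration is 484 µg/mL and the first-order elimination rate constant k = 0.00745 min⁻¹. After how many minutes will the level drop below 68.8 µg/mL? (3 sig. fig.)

262 minutes

C(t) = C₀ e^(−kt)  ⇒  t = ln(C₀/C) / k
t = ln(484/68.8) / 0.007450 = 1.951 / 0.007450 ≈ 262 minutes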